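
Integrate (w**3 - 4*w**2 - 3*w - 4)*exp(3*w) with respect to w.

Use integration by parts with u = w**3 - 4*w**2 - 3*w - 4, dv = exp(3*w) dw, so v = exp(3*w)/3.
Apply parts 3 times (tabular method): alternate signs, differentiate u down to 0, integrate dv up.

(9*w**3 - 45*w**2 + 3*w - 37)*exp(3*w)/27 + C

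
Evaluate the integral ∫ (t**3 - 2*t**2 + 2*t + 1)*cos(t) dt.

t**3*sin(t) - 2*t**2*sin(t) + 3*t**2*cos(t) - 4*t*sin(t) - 4*t*cos(t) + 5*sin(t) - 4*cos(t) + C

Use integration by parts with u = t**3 - 2*t**2 + 2*t + 1, dv = cos(t) dt, so v = sin(t).
Apply parts 3 times (tabular method): alternate signs, differentiate u down to 0, integrate dv up.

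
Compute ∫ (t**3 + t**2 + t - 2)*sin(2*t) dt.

-t**3*cos(2*t)/2 + 3*t**2*sin(2*t)/4 - t**2*cos(2*t)/2 + t*sin(2*t)/2 + t*cos(2*t)/4 - sin(2*t)/8 + 5*cos(2*t)/4 + C

Use integration by parts with u = t**3 + t**2 + t - 2, dv = sin(2*t) dt, so v = -cos(2*t)/2.
Apply parts 3 times (tabular method): alternate signs, differentiate u down to 0, integrate dv up.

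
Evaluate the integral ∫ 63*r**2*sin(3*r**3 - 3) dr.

Let u = 3*r**3 - 3, so du = (9*r**2) dr.
Rewriting, the integral becomes 7·∫ sin(u) du = 7·-cos(u).
Substituting back, u = 3*r**3 - 3.

-7*cos(3*r**3 - 3) + C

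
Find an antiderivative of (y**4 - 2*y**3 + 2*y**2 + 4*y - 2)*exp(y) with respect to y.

(y**4 - 6*y**3 + 20*y**2 - 36*y + 34)*exp(y) + C

Use integration by parts with u = y**4 - 2*y**3 + 2*y**2 + 4*y - 2, dv = exp(y) dy, so v = exp(y).
Apply parts 4 times (tabular method): alternate signs, differentiate u down to 0, integrate dv up.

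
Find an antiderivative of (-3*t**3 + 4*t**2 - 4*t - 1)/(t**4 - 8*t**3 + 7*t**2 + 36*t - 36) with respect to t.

-529*log(t - 6)/120 + 29*log(t - 3)/15 - 2*log(t - 1)/15 - 47*log(t + 2)/120 + C

Factor the denominator: (t - 6)*(t - 3)*(t - 1)*(t + 2).
Partial-fraction decomposition: -47/(120*(t + 2)) - 2/(15*(t - 1)) + 29/(15*(t - 3)) - 529/(120*(t - 6)).
Integrate each term: A/(t−a) contributes A·log|t−a|.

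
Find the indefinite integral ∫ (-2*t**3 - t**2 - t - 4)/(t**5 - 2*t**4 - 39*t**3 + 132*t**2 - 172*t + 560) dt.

Factor the denominator: (t - 5)*(t - 4)*(t + 7)*(t**2 + 4).
Partial-fraction decomposition: 7*(37*t - 47)/(7685*(t**2 + 4)) + 160/(1749*(t + 7)) + 38/(55*(t - 4)) - 71/(87*(t - 5)).
Integrate each term; A/(t−a) gives A·log|t−a|; the (Bt+D)/(t²+p²) term gives a log and an atan.

-71*log(t - 5)/87 + 38*log(t - 4)/55 + 160*log(t + 7)/1749 + 259*log(t**2 + 4)/15370 - 329*atan(t/2)/15370 + C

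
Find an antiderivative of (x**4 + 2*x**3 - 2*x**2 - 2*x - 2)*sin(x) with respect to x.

-x**4*cos(x) + 4*x**3*sin(x) - 2*x**3*cos(x) + 6*x**2*sin(x) + 14*x**2*cos(x) - 28*x*sin(x) + 14*x*cos(x) - 14*sin(x) - 26*cos(x) + C

Use integration by parts with u = x**4 + 2*x**3 - 2*x**2 - 2*x - 2, dv = sin(x) dx, so v = -cos(x).
Apply parts 4 times (tabular method): alternate signs, differentiate u down to 0, integrate dv up.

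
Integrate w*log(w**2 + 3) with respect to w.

Let u = w**2 + 3, so du = (2*w) dw.
The integral becomes (1/2)·∫ log(u) du; integrate by parts with u′=log(u), dv′=du.

w**2*log(w**2 + 3)/2 - w**2/2 + 3*log(w**2 + 3)/2 + C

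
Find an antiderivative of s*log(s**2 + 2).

Let u = s**2 + 2, so du = (2*s) ds.
The integral becomes (1/2)·∫ log(u) du; integrate by parts with u′=log(u), dv′=du.

s**2*log(s**2 + 2)/2 - s**2/2 + log(s**2 + 2) + C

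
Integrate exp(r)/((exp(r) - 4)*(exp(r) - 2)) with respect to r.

log(exp(r) - 4)/2 - log(exp(r) - 2)/2 + C

Let u = e^r, du = e^r dr.
The integral becomes ∫ du/((u-4)(u-2)); decompose into partial fractions.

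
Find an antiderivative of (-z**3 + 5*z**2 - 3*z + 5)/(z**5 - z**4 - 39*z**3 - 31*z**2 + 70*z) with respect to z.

log(z)/14 - 19*log(z - 7)/756 - log(z - 1)/18 - 13*log(z + 2)/54 + log(z + 5)/4 + C

Factor the denominator: z*(z - 7)*(z - 1)*(z + 2)*(z + 5).
Partial-fraction decomposition: 1/(4*(z + 5)) - 13/(54*(z + 2)) - 1/(18*(z - 1)) - 19/(756*(z - 7)) + 1/(14*z).
Integrate each term: A/(z−a) contributes A·log|z−a|.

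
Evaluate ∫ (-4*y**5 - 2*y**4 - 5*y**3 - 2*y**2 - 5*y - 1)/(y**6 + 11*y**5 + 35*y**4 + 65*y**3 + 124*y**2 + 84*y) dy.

-log(y)/84 - 3*log(y + 1)/20 + 941*log(y + 3)/312 - 403*log(y + 7)/56 + 89*log(y**2 + 4)/520 + 17*atan(y/2)/65 + C

Factor the denominator: y*(y + 1)*(y + 3)*(y + 7)*(y**2 + 4).
Partial-fraction decomposition: (89*y + 136)/(260*(y**2 + 4)) - 403/(56*(y + 7)) + 941/(312*(y + 3)) - 3/(20*(y + 1)) - 1/(84*y).
Integrate each term; A/(y−a) gives A·log|y−a|; the (By+D)/(y²+p²) term gives a log and an atan.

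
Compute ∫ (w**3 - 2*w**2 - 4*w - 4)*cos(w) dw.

w**3*sin(w) - 2*w**2*sin(w) + 3*w**2*cos(w) - 10*w*sin(w) - 4*w*cos(w) - 10*cos(w) + C

Use integration by parts with u = w**3 - 2*w**2 - 4*w - 4, dv = cos(w) dw, so v = sin(w).
Apply parts 3 times (tabular method): alternate signs, differentiate u down to 0, integrate dv up.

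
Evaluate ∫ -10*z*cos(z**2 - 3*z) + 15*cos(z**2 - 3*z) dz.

Let u = z**2 - 3*z, so du = (2*z - 3) dz.
Rewriting, the integral becomes -5·∫ cos(u) du = -5·sin(u).
Substituting back, u = z**2 - 3*z.

-5*sin(z**2 - 3*z) + C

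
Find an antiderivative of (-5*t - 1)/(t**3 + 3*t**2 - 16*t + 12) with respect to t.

Factor the denominator: (t - 2)*(t - 1)*(t + 6).
Partial-fraction decomposition: 29/(56*(t + 6)) + 6/(7*(t - 1)) - 11/(8*(t - 2)).
Integrate each term: A/(t−a) contributes A·log|t−a|.

-11*log(t - 2)/8 + 6*log(t - 1)/7 + 29*log(t + 6)/56 + C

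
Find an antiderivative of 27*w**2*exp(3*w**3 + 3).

Let u = 3*w**3 + 3, so du = (9*w**2) dw.
Rewriting, the integral becomes 3·∫ e^u du = 3·e^u.
Substituting back, u = 3*w**3 + 3.

3*exp(3*w**3 + 3) + C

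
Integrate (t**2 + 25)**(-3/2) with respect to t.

t/(25*sqrt(t**2 + 25)) + C

Substitute t = 5·tan(θ), so dt = 5·sec(θ)^2 dθ and the radical becomes sqrt(t**2 + 25) = 5·sec(θ) by the Pythagorean identity.
Integrate the resulting trig expression in θ, then back-substitute tan(θ) = t/5, sec(θ) = sqrt(t**2 + 25)/5 (absorbing any constant into C).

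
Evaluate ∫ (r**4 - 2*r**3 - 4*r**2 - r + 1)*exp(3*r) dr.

Use integration by parts with u = r**4 - 2*r**3 - 4*r**2 - r + 1, dv = exp(3*r) dr, so v = exp(3*r)/3.
Apply parts 4 times (tabular method): alternate signs, differentiate u down to 0, integrate dv up.

(27*r**4 - 90*r**3 - 18*r**2 - 15*r + 32)*exp(3*r)/81 + C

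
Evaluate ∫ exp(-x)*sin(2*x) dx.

Let I denote the integral. Integrate by parts with u = sin(2*x), dv = exp(-x) dx, so v = -exp(-x): I = -exp(-x)*sin(2*x) + 2·∫ exp(-x)*cos(2*x) dx.
Apply parts again with u = cos(2*x), dv = exp(-x) dx: ∫ exp(-x)*cos(2*x) dx = -exp(-x)*cos(2*x) − 2·I. Substituting back brings back I: I = -exp(-x)*sin(2*x) - 2*exp(-x)*cos(2*x) − 4·I.
Solving for I: (1 + 4)·I equals the remaining terms, so I = (1/5)·(-exp(-x)*sin(2*x) - 2*exp(-x)*cos(2*x)).

-exp(-x)*sin(2*x)/5 - 2*exp(-x)*cos(2*x)/5 + C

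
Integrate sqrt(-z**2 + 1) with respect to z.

Substitute z = sin(θ), so dz = cos(θ) dθ and the radical becomes sqrt(-z**2 + 1) = cos(θ) by the Pythagorean identity.
Integrate the resulting trig expression in θ, then back-substitute θ = asin(z), sin(θ) = z, cos(θ) = sqrt(-z**2 + 1) (absorbing any constant into C).

z*sqrt(-z**2 + 1)/2 + asin(z)/2 + C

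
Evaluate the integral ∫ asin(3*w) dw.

Use integration by parts with u = arcsin(3*w), dv = dw.
Then du = 3/sqrt(-9*w**2 + 1) dw.

w*asin(3*w) + sqrt(-9*w**2 + 1)/3 + C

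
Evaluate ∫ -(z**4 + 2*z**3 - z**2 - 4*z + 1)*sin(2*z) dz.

z**4*cos(2*z)/2 - z**3*sin(2*z) + z**3*cos(2*z) - 3*z**2*sin(2*z)/2 - 2*z**2*cos(2*z) + 2*z*sin(2*z) - 7*z*cos(2*z)/2 + 7*sin(2*z)/4 + 3*cos(2*z)/2 + C

Use integration by parts with u = z**4 + 2*z**3 - z**2 - 4*z + 1, dv = -sin(2*z) dz, so v = cos(2*z)/2.
Apply parts 4 times (tabular method): alternate signs, differentiate u down to 0, integrate dv up.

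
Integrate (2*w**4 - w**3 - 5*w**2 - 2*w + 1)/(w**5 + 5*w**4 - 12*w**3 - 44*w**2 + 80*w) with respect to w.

log(w)/80 + 613*log(w - 2)/1764 - 505*log(w + 4)/144 + 1261*log(w + 5)/245 - 1/(84*w - 168) + C

Factor the denominator: w*(w - 2)**2*(w + 4)*(w + 5).
Partial-fraction decomposition: 1261/(245*(w + 5)) - 505/(144*(w + 4)) + 613/(1764*(w - 2)) + 1/(84*(w - 2)**2) + 1/(80*w).
Integrate each term; A/(w−a) gives A·log|w−a|; A/(w−a)² gives −A/(w−a).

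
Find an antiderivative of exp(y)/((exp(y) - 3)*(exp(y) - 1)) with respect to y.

Let u = e^y, du = e^y dy.
The integral becomes ∫ du/((u-1)(u-3)); decompose into partial fractions.

log(exp(y) - 3)/2 - log(exp(y) - 1)/2 + C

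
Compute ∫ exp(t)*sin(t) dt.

Let I denote the integral. Integrate by parts with u = sin(t), dv = exp(t) dt, so v = exp(t): I = exp(t)*sin(t) − ∫ exp(t)*cos(t) dt.
Apply parts again with u = cos(t), dv = exp(t) dt: ∫ exp(t)*cos(t) dt = exp(t)*cos(t) + I. Substituting back brings back I: I = exp(t)*sin(t) - exp(t)*cos(t) − I.
Solving for I: (1 + 1)·I equals the remaining terms, so I = (1/2)·(exp(t)*sin(t) - exp(t)*cos(t)).

exp(t)*sin(t)/2 - exp(t)*cos(t)/2 + C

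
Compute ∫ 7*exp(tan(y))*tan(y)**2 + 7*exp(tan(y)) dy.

Let u = tan(y), so du = (tan(y)**2 + 1) dy.
Rewriting, the integral becomes 7·∫ e^u du = 7·e^u.
Substituting back, u = tan(y).

7*exp(tan(y)) + C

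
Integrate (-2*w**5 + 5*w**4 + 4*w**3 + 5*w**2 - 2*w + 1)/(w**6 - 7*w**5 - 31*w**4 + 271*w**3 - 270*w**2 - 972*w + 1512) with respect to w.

Factor the denominator: (w - 7)*(w - 3)**2*(w - 2)*(w + 2)*(w + 6).
Partial-fraction decomposition: -21361/(33696*(w + 6)) + 137/(3600*(w + 2)) - 13/(32*(w - 2)) + 36917/(32400*(w - 3)) - 67/(180*(w - 3)**2) - 4001/(1872*(w - 7)).
Integrate each term; A/(w−a) gives A·log|w−a|; A/(w−a)² gives −A/(w−a).

-4001*log(w - 7)/1872 + 36917*log(w - 3)/32400 - 13*log(w - 2)/32 + 137*log(w + 2)/3600 - 21361*log(w + 6)/33696 + 67/(180*w - 540) + C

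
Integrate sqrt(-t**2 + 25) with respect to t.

t*sqrt(-t**2 + 25)/2 + 25*asin(t/5)/2 + C

Substitute t = 5·sin(θ), so dt = 5·cos(θ) dθ and the radical becomes sqrt(-t**2 + 25) = 5·cos(θ) by the Pythagorean identity.
Integrate the resulting trig expression in θ, then back-substitute θ = asin(t/5), sin(θ) = t/5, cos(θ) = sqrt(-t**2 + 25)/5 (absorbing any constant into C).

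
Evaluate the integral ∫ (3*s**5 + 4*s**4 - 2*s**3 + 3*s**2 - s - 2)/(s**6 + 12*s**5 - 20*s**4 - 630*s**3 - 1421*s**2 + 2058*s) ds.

Factor the denominator: s*(s - 7)*(s - 1)*(s + 6)*(s + 7)**2.
Partial-fraction decomposition: -1307785/(43904*(s + 7)) - 39979/(784*(s + 7)**2) + 8800/(273*(s + 6)) - 5/(2688*(s - 1)) + 59477/(107016*(s - 7)) - 1/(1029*s).
Integrate each term; A/(s−a) gives A·log|s−a|; A/(s−a)² gives −A/(s−a).

-log(s)/1029 + 59477*log(s - 7)/107016 - 5*log(s - 1)/2688 + 8800*log(s + 6)/273 - 1307785*log(s + 7)/43904 + 39979/(784*s + 5488) + C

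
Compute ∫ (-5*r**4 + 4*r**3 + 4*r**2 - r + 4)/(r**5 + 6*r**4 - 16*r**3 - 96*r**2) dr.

5*log(r)/288 - 3*log(r - 4)/4 + 183*log(r + 4)/32 - 719*log(r + 6)/72 + 1/(24*r) + C

Factor the denominator: r**2*(r - 4)*(r + 4)*(r + 6).
Partial-fraction decomposition: -719/(72*(r + 6)) + 183/(32*(r + 4)) - 3/(4*(r - 4)) + 5/(288*r) - 1/(24*r**2).
Integrate each term; A/(r−a) gives A·log|r−a|; A/(r−a)² gives −A/(r−a).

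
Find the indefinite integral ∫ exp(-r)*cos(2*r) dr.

2*exp(-r)*sin(2*r)/5 - exp(-r)*cos(2*r)/5 + C

Let I denote the integral. Integrate by parts with u = cos(2*r), dv = exp(-r) dr, so v = -exp(-r): I = -exp(-r)*cos(2*r) − 2·∫ exp(-r)*sin(2*r) dr.
Apply parts again with u = sin(2*r), dv = exp(-r) dr: ∫ exp(-r)*sin(2*r) dr = -exp(-r)*sin(2*r) + 2·I. Substituting back brings back I: I = 2*exp(-r)*sin(2*r) - exp(-r)*cos(2*r) − 4·I.
Solving for I: (1 + 4)·I equals the remaining terms, so I = (1/5)·(2*exp(-r)*sin(2*r) - exp(-r)*cos(2*r)).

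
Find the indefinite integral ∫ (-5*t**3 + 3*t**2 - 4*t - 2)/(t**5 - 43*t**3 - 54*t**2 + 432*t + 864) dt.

-499*log(t - 6)/810 + 145*log(t - 4)/392 - 17975*log(t + 3)/3969 + 191*log(t + 4)/40 - 172/(63*t + 189) + C

Factor the denominator: (t - 6)*(t - 4)*(t + 3)**2*(t + 4).
Partial-fraction decomposition: 191/(40*(t + 4)) - 17975/(3969*(t + 3)) + 172/(63*(t + 3)**2) + 145/(392*(t - 4)) - 499/(810*(t - 6)).
Integrate each term; A/(t−a) gives A·log|t−a|; A/(t−a)² gives −A/(t−a).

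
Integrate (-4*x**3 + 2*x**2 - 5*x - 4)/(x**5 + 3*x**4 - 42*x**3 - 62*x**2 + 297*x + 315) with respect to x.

Factor the denominator: (x - 5)*(x - 3)*(x + 1)*(x + 3)*(x + 7).
Partial-fraction decomposition: 1501/(2880*(x + 7)) - 137/(384*(x + 3)) + 7/(288*(x + 1)) + 109/(480*(x - 3)) - 479/(1152*(x - 5)).
Integrate each term: A/(x−a) contributes A·log|x−a|.

-479*log(x - 5)/1152 + 109*log(x - 3)/480 + 7*log(x + 1)/288 - 137*log(x + 3)/384 + 1501*log(x + 7)/2880 + C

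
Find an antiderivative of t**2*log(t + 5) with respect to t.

t**3*log(t + 5)/3 - t**3/9 + 5*t**2/6 - 25*t/3 + 125*log(t + 5)/3 + C

Use integration by parts with u = log(t + 5), dv = t**2 dt.
Then du = 1/(t + 5) dt and v = t**3/3.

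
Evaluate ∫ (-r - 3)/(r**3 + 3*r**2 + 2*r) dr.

Factor the denominator: r*(r + 1)*(r + 2).
Partial-fraction decomposition: -1/(2*(r + 2)) + 2/(r + 1) - 3/(2*r).
Integrate each term: A/(r−a) contributes A·log|r−a|.

-3*log(r)/2 + 2*log(r + 1) - log(r + 2)/2 + C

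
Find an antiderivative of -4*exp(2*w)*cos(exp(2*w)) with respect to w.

-2*sin(exp(2*w)) + C

Let u = exp(2*w), so du = (2*exp(2*w)) dw.
Rewriting, the integral becomes -2·∫ cos(u) du = -2·sin(u).
Substituting back, u = exp(2*w).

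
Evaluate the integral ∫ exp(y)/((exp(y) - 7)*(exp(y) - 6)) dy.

Let u = e^y, du = e^y dy.
The integral becomes ∫ du/((u-7)(u-6)); decompose into partial fractions.

log(exp(y) - 7) - log(exp(y) - 6) + C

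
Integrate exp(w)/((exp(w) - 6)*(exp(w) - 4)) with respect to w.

log(exp(w) - 6)/2 - log(exp(w) - 4)/2 + C

Let u = e^w, du = e^w dw.
The integral becomes ∫ du/((u-4)(u-6)); decompose into partial fractions.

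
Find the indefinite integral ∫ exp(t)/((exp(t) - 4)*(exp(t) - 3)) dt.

log(exp(t) - 4) - log(exp(t) - 3) + C

Let u = e^t, du = e^t dt.
The integral becomes ∫ du/((u-4)(u-3)); decompose into partial fractions.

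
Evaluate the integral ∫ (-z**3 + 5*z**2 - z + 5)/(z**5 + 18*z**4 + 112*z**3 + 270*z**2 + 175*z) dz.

Factor the denominator: z*(z + 1)*(z + 5)**2*(z + 7).
Partial-fraction decomposition: 25/(7*(z + 7)) - 139/(40*(z + 5)) + 13/(2*(z + 5)**2) - 1/(8*(z + 1)) + 1/(35*z).
Integrate each term; A/(z−a) gives A·log|z−a|; A/(z−a)² gives −A/(z−a).

log(z)/35 - log(z + 1)/8 - 139*log(z + 5)/40 + 25*log(z + 7)/7 - 13/(2*z + 10) + C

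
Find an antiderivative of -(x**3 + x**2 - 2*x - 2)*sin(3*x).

x**3*cos(3*x)/3 - x**2*sin(3*x)/3 + x**2*cos(3*x)/3 - 2*x*sin(3*x)/9 - 8*x*cos(3*x)/9 + 8*sin(3*x)/27 - 20*cos(3*x)/27 + C

Use integration by parts with u = x**3 + x**2 - 2*x - 2, dv = -sin(3*x) dx, so v = cos(3*x)/3.
Apply parts 3 times (tabular method): alternate signs, differentiate u down to 0, integrate dv up.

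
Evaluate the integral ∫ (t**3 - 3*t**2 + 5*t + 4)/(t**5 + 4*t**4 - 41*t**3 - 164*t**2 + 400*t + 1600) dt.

Factor the denominator: (t - 5)*(t - 4)*(t + 4)**2*(t + 5).
Partial-fraction decomposition: -221/(90*(t + 5)) + 1573/(648*(t + 4)) - 16/(9*(t + 4)**2) - 5/(72*(t - 4)) + 79/(810*(t - 5)).
Integrate each term; A/(t−a) gives A·log|t−a|; A/(t−a)² gives −A/(t−a).

79*log(t - 5)/810 - 5*log(t - 4)/72 + 1573*log(t + 4)/648 - 221*log(t + 5)/90 + 16/(9*t + 36) + C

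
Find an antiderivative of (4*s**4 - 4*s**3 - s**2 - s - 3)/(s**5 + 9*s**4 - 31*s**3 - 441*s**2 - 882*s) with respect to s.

log(s)/294 + 8173*log(s - 7)/12740 + 47*log(s + 3)/40 - 2005*log(s + 6)/78 + 10931*log(s + 7)/392 + C

Factor the denominator: s*(s - 7)*(s + 3)*(s + 6)*(s + 7).
Partial-fraction decomposition: 10931/(392*(s + 7)) - 2005/(78*(s + 6)) + 47/(40*(s + 3)) + 8173/(12740*(s - 7)) + 1/(294*s).
Integrate each term: A/(s−a) contributes A·log|s−a|.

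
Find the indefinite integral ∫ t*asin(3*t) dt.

t**2*asin(3*t)/2 + t*sqrt(-9*t**2 + 1)/12 - asin(3*t)/36 + C

Use integration by parts with u = arcsin(3*t), dv = t dt.
Then du = 3/sqrt(-9*t**2 + 1) dt.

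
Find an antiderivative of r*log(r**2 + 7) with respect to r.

r**2*log(r**2 + 7)/2 - r**2/2 + 7*log(r**2 + 7)/2 + C

Let u = r**2 + 7, so du = (2*r) dr.
The integral becomes (1/2)·∫ log(u) du; integrate by parts with u′=log(u), dv′=du.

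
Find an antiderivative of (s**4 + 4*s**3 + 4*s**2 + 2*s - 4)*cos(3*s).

s**4*sin(3*s)/3 + 4*s**3*sin(3*s)/3 + 4*s**3*cos(3*s)/9 + 8*s**2*sin(3*s)/9 + 4*s**2*cos(3*s)/3 - 2*s*sin(3*s)/9 + 16*s*cos(3*s)/27 - 124*sin(3*s)/81 - 2*cos(3*s)/27 + C

Use integration by parts with u = s**4 + 4*s**3 + 4*s**2 + 2*s - 4, dv = cos(3*s) ds, so v = sin(3*s)/3.
Apply parts 4 times (tabular method): alternate signs, differentiate u down to 0, integrate dv up.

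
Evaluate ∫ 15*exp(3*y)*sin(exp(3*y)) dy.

-5*cos(exp(3*y)) + C

Let u = exp(3*y), so du = (3*exp(3*y)) dy.
Rewriting, the integral becomes 5·∫ sin(u) du = 5·-cos(u).
Substituting back, u = exp(3*y).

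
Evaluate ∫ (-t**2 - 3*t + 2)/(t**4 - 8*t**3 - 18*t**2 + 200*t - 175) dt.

-17*log(t - 7)/36 + 19*log(t - 5)/40 - log(t - 1)/72 + log(t + 5)/90 + C

Factor the denominator: (t - 7)*(t - 5)*(t - 1)*(t + 5).
Partial-fraction decomposition: 1/(90*(t + 5)) - 1/(72*(t - 1)) + 19/(40*(t - 5)) - 17/(36*(t - 7)).
Integrate each term: A/(t−a) contributes A·log|t−a|.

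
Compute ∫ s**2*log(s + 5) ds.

Use integration by parts with u = log(s + 5), dv = s**2 ds.
Then du = 1/(s + 5) ds and v = s**3/3.

s**3*log(s + 5)/3 - s**3/9 + 5*s**2/6 - 25*s/3 + 125*log(s + 5)/3 + C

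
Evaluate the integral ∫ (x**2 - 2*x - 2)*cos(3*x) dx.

x**2*sin(3*x)/3 - 2*x*sin(3*x)/3 + 2*x*cos(3*x)/9 - 20*sin(3*x)/27 - 2*cos(3*x)/9 + C

Use integration by parts with u = x**2 - 2*x - 2, dv = cos(3*x) dx, so v = sin(3*x)/3.
Apply parts 2 times (tabular method): alternate signs, differentiate u down to 0, integrate dv up.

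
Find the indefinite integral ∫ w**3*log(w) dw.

Use integration by parts with u = log(w), dv = w**3 dw.
Then du = 1/w dw and v = w**4/4.

w**4*log(w)/4 - w**4/16 + C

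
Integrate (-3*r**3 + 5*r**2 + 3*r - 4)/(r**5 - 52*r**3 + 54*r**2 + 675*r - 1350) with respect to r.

Factor the denominator: (r - 5)*(r - 3)**2*(r + 5)*(r + 6).
Partial-fraction decomposition: 806/(891*(r + 6)) - 481/(640*(r + 5)) + 4045/(10368*(r - 3)) + 31/(144*(r - 3)**2) - 239/(440*(r - 5)).
Integrate each term; A/(r−a) gives A·log|r−a|; A/(r−a)² gives −A/(r−a).

-239*log(r - 5)/440 + 4045*log(r - 3)/10368 - 481*log(r + 5)/640 + 806*log(r + 6)/891 - 31/(144*r - 432) + C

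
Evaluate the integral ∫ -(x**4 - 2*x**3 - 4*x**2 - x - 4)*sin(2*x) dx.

x**4*cos(2*x)/2 - x**3*sin(2*x) - x**3*cos(2*x) + 3*x**2*sin(2*x)/2 - 7*x**2*cos(2*x)/2 + 7*x*sin(2*x)/2 + x*cos(2*x) - sin(2*x)/2 - cos(2*x)/4 + C

Use integration by parts with u = x**4 - 2*x**3 - 4*x**2 - x - 4, dv = -sin(2*x) dx, so v = cos(2*x)/2.
Apply parts 4 times (tabular method): alternate signs, differentiate u down to 0, integrate dv up.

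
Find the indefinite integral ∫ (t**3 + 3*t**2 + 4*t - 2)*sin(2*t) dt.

-t**3*cos(2*t)/2 + 3*t**2*sin(2*t)/4 - 3*t**2*cos(2*t)/2 + 3*t*sin(2*t)/2 - 5*t*cos(2*t)/4 + 5*sin(2*t)/8 + 7*cos(2*t)/4 + C

Use integration by parts with u = t**3 + 3*t**2 + 4*t - 2, dv = sin(2*t) dt, so v = -cos(2*t)/2.
Apply parts 3 times (tabular method): alternate signs, differentiate u down to 0, integrate dv up.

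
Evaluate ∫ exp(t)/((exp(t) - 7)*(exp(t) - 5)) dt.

log(exp(t) - 7)/2 - log(exp(t) - 5)/2 + C

Let u = e^t, du = e^t dt.
The integral becomes ∫ du/((u-7)(u-5)); decompose into partial fractions.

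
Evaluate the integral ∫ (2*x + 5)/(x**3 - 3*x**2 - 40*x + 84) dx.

Factor the denominator: (x - 7)*(x - 2)*(x + 6).
Partial-fraction decomposition: -7/(104*(x + 6)) - 9/(40*(x - 2)) + 19/(65*(x - 7)).
Integrate each term: A/(x−a) contributes A·log|x−a|.

19*log(x - 7)/65 - 9*log(x - 2)/40 - 7*log(x + 6)/104 + C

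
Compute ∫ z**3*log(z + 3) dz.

Use integration by parts with u = log(z + 3), dv = z**3 dz.
Then du = 1/(z + 3) dz and v = z**4/4.

z**4*log(z + 3)/4 - z**4/16 + z**3/4 - 9*z**2/8 + 27*z/4 - 81*log(z + 3)/4 + C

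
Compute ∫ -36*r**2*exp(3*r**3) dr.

Let u = 3*r**3, so du = (9*r**2) dr.
Rewriting, the integral becomes -4·∫ e^u du = -4·e^u.
Substituting back, u = 3*r**3.

-4*exp(3*r**3) + C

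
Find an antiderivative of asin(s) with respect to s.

Use integration by parts with u = arcsin(s), dv = ds.
Then du = 1/sqrt(-s**2 + 1) ds.

s*asin(s) + sqrt(-s**2 + 1) + C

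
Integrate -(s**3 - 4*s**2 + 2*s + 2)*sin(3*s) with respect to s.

Use integration by parts with u = s**3 - 4*s**2 + 2*s + 2, dv = -sin(3*s) ds, so v = cos(3*s)/3.
Apply parts 3 times (tabular method): alternate signs, differentiate u down to 0, integrate dv up.

s**3*cos(3*s)/3 - s**2*sin(3*s)/3 - 4*s**2*cos(3*s)/3 + 8*s*sin(3*s)/9 + 4*s*cos(3*s)/9 - 4*sin(3*s)/27 + 26*cos(3*s)/27 + C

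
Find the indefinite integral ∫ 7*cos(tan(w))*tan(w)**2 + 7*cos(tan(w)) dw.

Let u = tan(w), so du = (tan(w)**2 + 1) dw.
Rewriting, the integral becomes 7·∫ cos(u) du = 7·sin(u).
Substituting back, u = tan(w).

7*sin(tan(w)) + C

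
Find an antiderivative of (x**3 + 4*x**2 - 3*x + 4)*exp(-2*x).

Use integration by parts with u = x**3 + 4*x**2 - 3*x + 4, dv = exp(-2*x) dx, so v = -exp(-2*x)/2.
Apply parts 3 times (tabular method): alternate signs, differentiate u down to 0, integrate dv up.

(-4*x**3 - 22*x**2 - 10*x - 21)*exp(-2*x)/8 + C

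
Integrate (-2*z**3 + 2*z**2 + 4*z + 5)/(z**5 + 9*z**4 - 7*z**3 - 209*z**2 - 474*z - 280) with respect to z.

-25*log(z - 5)/648 - 5*log(z + 1)/108 + 3*log(z + 2)/10 - 149*log(z + 4)/162 + 761*log(z + 7)/1080 + C

Factor the denominator: (z - 5)*(z + 1)*(z + 2)*(z + 4)*(z + 7).
Partial-fraction decomposition: 761/(1080*(z + 7)) - 149/(162*(z + 4)) + 3/(10*(z + 2)) - 5/(108*(z + 1)) - 25/(648*(z - 5)).
Integrate each term: A/(z−a) contributes A·log|z−a|.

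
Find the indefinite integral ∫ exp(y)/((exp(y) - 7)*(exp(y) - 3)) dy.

log(exp(y) - 7)/4 - log(exp(y) - 3)/4 + C

Let u = e^y, du = e^y dy.
The integral becomes ∫ du/((u-3)(u-7)); decompose into partial fractions.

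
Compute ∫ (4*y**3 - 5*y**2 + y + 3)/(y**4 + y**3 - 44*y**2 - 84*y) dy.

-log(y)/28 + 379*log(y - 7)/273 - 17*log(y + 2)/24 + 349*log(y + 6)/104 + C

Factor the denominator: y*(y - 7)*(y + 2)*(y + 6).
Partial-fraction decomposition: 349/(104*(y + 6)) - 17/(24*(y + 2)) + 379/(273*(y - 7)) - 1/(28*y).
Integrate each term: A/(y−a) contributes A·log|y−a|.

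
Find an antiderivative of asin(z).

z*asin(z) + sqrt(-z**2 + 1) + C

Use integration by parts with u = arcsin(z), dv = dz.
Then du = 1/sqrt(-z**2 + 1) dz.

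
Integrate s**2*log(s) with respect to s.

s**3*log(s)/3 - s**3/9 + C

Use integration by parts with u = log(s), dv = s**2 ds.
Then du = 1/s ds and v = s**3/3.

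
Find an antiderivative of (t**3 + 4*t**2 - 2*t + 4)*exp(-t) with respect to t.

Use integration by parts with u = t**3 + 4*t**2 - 2*t + 4, dv = exp(-t) dt, so v = -exp(-t).
Apply parts 3 times (tabular method): alternate signs, differentiate u down to 0, integrate dv up.

(-t**3 - 7*t**2 - 12*t - 16)*exp(-t) + C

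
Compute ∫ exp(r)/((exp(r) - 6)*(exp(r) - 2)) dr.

Let u = e^r, du = e^r dr.
The integral becomes ∫ du/((u-2)(u-6)); decompose into partial fractions.

log(exp(r) - 6)/4 - log(exp(r) - 2)/4 + C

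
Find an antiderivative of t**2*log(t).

Use integration by parts with u = log(t), dv = t**2 dt.
Then du = 1/t dt and v = t**3/3.

t**3*log(t)/3 - t**3/9 + C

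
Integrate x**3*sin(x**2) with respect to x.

-x**2*cos(x**2)/2 + sin(x**2)/2 + C

Let u = x², du = 2x dx; rewrite as (1/2)∫ u^1·sin(1u) du.
Now integrate by parts 1 time.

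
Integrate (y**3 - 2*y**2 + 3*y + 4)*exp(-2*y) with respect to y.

Use integration by parts with u = y**3 - 2*y**2 + 3*y + 4, dv = exp(-2*y) dy, so v = -exp(-2*y)/2.
Apply parts 3 times (tabular method): alternate signs, differentiate u down to 0, integrate dv up.

(-4*y**3 + 2*y**2 - 10*y - 21)*exp(-2*y)/8 + C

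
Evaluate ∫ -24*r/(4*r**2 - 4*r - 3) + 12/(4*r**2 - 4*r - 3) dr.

-3*log(4*r**2 - 4*r - 3) + C

Let u = 4*r**2 - 4*r - 3, so du = (8*r - 4) dr.
Rewriting, the integral becomes -3·∫ 1/u du = -3·log(u).
Substituting back, u = 4*r**2 - 4*r - 3.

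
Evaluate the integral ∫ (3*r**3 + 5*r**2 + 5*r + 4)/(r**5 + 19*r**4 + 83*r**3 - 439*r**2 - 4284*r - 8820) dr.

431*log(r - 6)/11154 + 271*log(r + 5)/44 - 247*log(r + 6)/6 + 23639*log(r + 7)/676 - 815/(26*r + 182) + C

Factor the denominator: (r - 6)*(r + 5)*(r + 6)*(r + 7)**2.
Partial-fraction decomposition: 23639/(676*(r + 7)) + 815/(26*(r + 7)**2) - 247/(6*(r + 6)) + 271/(44*(r + 5)) + 431/(11154*(r - 6)).
Integrate each term; A/(r−a) gives A·log|r−a|; A/(r−a)² gives −A/(r−a).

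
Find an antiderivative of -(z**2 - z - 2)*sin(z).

z**2*cos(z) - 2*z*sin(z) - z*cos(z) + sin(z) - 4*cos(z) + C

Use integration by parts with u = z**2 - z - 2, dv = -sin(z) dz, so v = cos(z).
Apply parts 2 times (tabular method): alternate signs, differentiate u down to 0, integrate dv up.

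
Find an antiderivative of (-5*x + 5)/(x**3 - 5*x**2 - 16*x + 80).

-20*log(x - 5)/9 + 15*log(x - 4)/8 + 25*log(x + 4)/72 + C

Factor the denominator: (x - 5)*(x - 4)*(x + 4).
Partial-fraction decomposition: 25/(72*(x + 4)) + 15/(8*(x - 4)) - 20/(9*(x - 5)).
Integrate each term: A/(x−a) contributes A·log|x−a|.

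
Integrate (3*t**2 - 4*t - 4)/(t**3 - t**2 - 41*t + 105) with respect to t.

17*log(t - 5)/8 - 11*log(t - 3)/20 + 57*log(t + 7)/40 + C

Factor the denominator: (t - 5)*(t - 3)*(t + 7).
Partial-fraction decomposition: 57/(40*(t + 7)) - 11/(20*(t - 3)) + 17/(8*(t - 5)).
Integrate each term: A/(t−a) contributes A·log|t−a|.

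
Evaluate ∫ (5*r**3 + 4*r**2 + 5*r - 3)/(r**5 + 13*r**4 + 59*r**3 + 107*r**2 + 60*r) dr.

Factor the denominator: r*(r + 1)*(r + 3)*(r + 4)*(r + 5).
Partial-fraction decomposition: -553/(40*(r + 5)) + 93/(4*(r + 4)) - 39/(4*(r + 3)) + 3/(8*(r + 1)) - 1/(20*r).
Integrate each term: A/(r−a) contributes A·log|r−a|.

-log(r)/20 + 3*log(r + 1)/8 - 39*log(r + 3)/4 + 93*log(r + 4)/4 - 553*log(r + 5)/40 + C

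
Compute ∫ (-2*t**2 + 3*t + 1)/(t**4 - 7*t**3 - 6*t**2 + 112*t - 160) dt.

-34*log(t - 5)/27 + 19*log(t - 4)/16 - log(t - 2)/36 + 43*log(t + 4)/432 + C

Factor the denominator: (t - 5)*(t - 4)*(t - 2)*(t + 4).
Partial-fraction decomposition: 43/(432*(t + 4)) - 1/(36*(t - 2)) + 19/(16*(t - 4)) - 34/(27*(t - 5)).
Integrate each term: A/(t−a) contributes A·log|t−a|.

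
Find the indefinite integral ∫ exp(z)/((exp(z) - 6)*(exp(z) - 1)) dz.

log(exp(z) - 6)/5 - log(exp(z) - 1)/5 + C

Let u = e^z, du = e^z dz.
The integral becomes ∫ du/((u-6)(u-1)); decompose into partial fractions.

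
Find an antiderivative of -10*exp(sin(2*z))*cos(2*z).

-5*exp(sin(2*z)) + C

Let u = sin(2*z), so du = (2*cos(2*z)) dz.
Rewriting, the integral becomes -5·∫ e^u du = -5·e^u.
Substituting back, u = sin(2*z).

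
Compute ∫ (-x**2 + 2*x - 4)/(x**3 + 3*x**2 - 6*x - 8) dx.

-2*log(x - 2)/9 + 7*log(x + 1)/9 - 14*log(x + 4)/9 + C

Factor the denominator: (x - 2)*(x + 1)*(x + 4).
Partial-fraction decomposition: -14/(9*(x + 4)) + 7/(9*(x + 1)) - 2/(9*(x - 2)).
Integrate each term: A/(x−a) contributes A·log|x−a|.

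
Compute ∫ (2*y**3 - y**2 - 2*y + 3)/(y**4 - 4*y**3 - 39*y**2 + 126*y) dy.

Factor the denominator: y*(y - 7)*(y - 3)*(y + 6).
Partial-fraction decomposition: 151/(234*(y + 6)) - 7/(18*(y - 3)) + 313/(182*(y - 7)) + 1/(42*y).
Integrate each term: A/(y−a) contributes A·log|y−a|.

log(y)/42 + 313*log(y - 7)/182 - 7*log(y - 3)/18 + 151*log(y + 6)/234 + C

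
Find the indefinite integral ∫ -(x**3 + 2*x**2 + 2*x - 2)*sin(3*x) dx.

x**3*cos(3*x)/3 - x**2*sin(3*x)/3 + 2*x**2*cos(3*x)/3 - 4*x*sin(3*x)/9 + 4*x*cos(3*x)/9 - 4*sin(3*x)/27 - 22*cos(3*x)/27 + C

Use integration by parts with u = x**3 + 2*x**2 + 2*x - 2, dv = -sin(3*x) dx, so v = cos(3*x)/3.
Apply parts 3 times (tabular method): alternate signs, differentiate u down to 0, integrate dv up.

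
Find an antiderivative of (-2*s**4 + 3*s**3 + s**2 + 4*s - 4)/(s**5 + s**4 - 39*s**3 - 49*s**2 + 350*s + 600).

-417*log(s - 5)/280 + 146*log(s - 4)/189 - 32*log(s + 2)/63 + 125*log(s + 3)/56 - 406*log(s + 5)/135 + C

Factor the denominator: (s - 5)*(s - 4)*(s + 2)*(s + 3)*(s + 5).
Partial-fraction decomposition: -406/(135*(s + 5)) + 125/(56*(s + 3)) - 32/(63*(s + 2)) + 146/(189*(s - 4)) - 417/(280*(s - 5)).
Integrate each term: A/(s−a) contributes A·log|s−a|.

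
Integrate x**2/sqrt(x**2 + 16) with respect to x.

Substitute x = 4·tan(θ), so dx = 4·sec(θ)^2 dθ and the radical becomes sqrt(x**2 + 16) = 4·sec(θ) by the Pythagorean identity.
Integrate the resulting trig expression in θ, then back-substitute tan(θ) = x/4, sec(θ) = sqrt(x**2 + 16)/4 (absorbing any constant into C).

x*sqrt(x**2 + 16)/2 - 8*log(x + sqrt(x**2 + 16)) + C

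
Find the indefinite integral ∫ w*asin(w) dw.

w**2*asin(w)/2 + w*sqrt(-w**2 + 1)/4 - asin(w)/4 + C

Use integration by parts with u = arcsin(w), dv = w dw.
Then du = 1/sqrt(-w**2 + 1) dw.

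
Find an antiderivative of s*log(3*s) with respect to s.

s**2*(log(s) + log(3))/2 - s**2/4 + C

Use integration by parts with u = log(3*s), dv = s ds.
Then du = 1/s ds and v = s**2/2.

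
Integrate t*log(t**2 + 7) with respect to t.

t**2*log(t**2 + 7)/2 - t**2/2 + 7*log(t**2 + 7)/2 + C

Let u = t**2 + 7, so du = (2*t) dt.
The integral becomes (1/2)·∫ log(u) du; integrate by parts with u′=log(u), dv′=du.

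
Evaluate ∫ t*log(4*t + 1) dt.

Use integration by parts with u = log(4*t + 1), dv = t dt.
Then du = 4/(4*t + 1) dt and v = t**2/2.

t**2*log(4*t + 1)/2 - t**2/4 + t/8 - log(4*t + 1)/32 + C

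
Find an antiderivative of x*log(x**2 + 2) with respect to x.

x**2*log(x**2 + 2)/2 - x**2/2 + log(x**2 + 2) + C

Let u = x**2 + 2, so du = (2*x) dx.
The integral becomes (1/2)·∫ log(u) du; integrate by parts with u′=log(u), dv′=du.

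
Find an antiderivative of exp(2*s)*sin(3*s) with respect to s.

2*exp(2*s)*sin(3*s)/13 - 3*exp(2*s)*cos(3*s)/13 + C

Let I denote the integral. Integrate by parts with u = sin(3*s), dv = exp(2*s) ds, so v = exp(2*s)/2: I = exp(2*s)*sin(3*s)/2 − (3/2)·∫ exp(2*s)*cos(3*s) ds.
Apply parts again with u = cos(3*s), dv = exp(2*s) ds: ∫ exp(2*s)*cos(3*s) ds = exp(2*s)*cos(3*s)/2 + (3/2)·I. Substituting back brings back I: I = exp(2*s)*sin(3*s)/2 - 3*exp(2*s)*cos(3*s)/4 − (9/4)·I.
Solving for I: (1 + 9/4)·I equals the remaining terms, so I = (4/13)·(exp(2*s)*sin(3*s)/2 - 3*exp(2*s)*cos(3*s)/4).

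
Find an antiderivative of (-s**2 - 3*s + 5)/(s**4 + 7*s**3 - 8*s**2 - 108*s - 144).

-23*log(s - 4)/420 - 7*log(s + 2)/24 + 5*log(s + 3)/21 + 13*log(s + 6)/120 + C

Factor the denominator: (s - 4)*(s + 2)*(s + 3)*(s + 6).
Partial-fraction decomposition: 13/(120*(s + 6)) + 5/(21*(s + 3)) - 7/(24*(s + 2)) - 23/(420*(s - 4)).
Integrate each term: A/(s−a) contributes A·log|s−a|.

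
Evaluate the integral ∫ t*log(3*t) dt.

t**2*(log(t) + log(3))/2 - t**2/4 + C

Use integration by parts with u = log(3*t), dv = t dt.
Then du = 1/t dt and v = t**2/2.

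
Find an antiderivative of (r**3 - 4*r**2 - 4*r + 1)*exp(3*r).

(9*r**3 - 45*r**2 - 6*r + 11)*exp(3*r)/27 + C

Use integration by parts with u = r**3 - 4*r**2 - 4*r + 1, dv = exp(3*r) dr, so v = exp(3*r)/3.
Apply parts 3 times (tabular method): alternate signs, differentiate u down to 0, integrate dv up.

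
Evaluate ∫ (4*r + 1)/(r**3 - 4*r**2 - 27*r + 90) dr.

Factor the denominator: (r - 6)*(r - 3)*(r + 5).
Partial-fraction decomposition: -19/(88*(r + 5)) - 13/(24*(r - 3)) + 25/(33*(r - 6)).
Integrate each term: A/(r−a) contributes A·log|r−a|.

25*log(r - 6)/33 - 13*log(r - 3)/24 - 19*log(r + 5)/88 + C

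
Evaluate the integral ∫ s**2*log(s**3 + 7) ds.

Let u = s**3 + 7, so du = (3*s**2) ds.
The integral becomes (1/3)·∫ log(u) du; integrate by parts with u′=log(u), dv′=du.

s**3*log(s**3 + 7)/3 - s**3/3 + 7*log(s**3 + 7)/3 + C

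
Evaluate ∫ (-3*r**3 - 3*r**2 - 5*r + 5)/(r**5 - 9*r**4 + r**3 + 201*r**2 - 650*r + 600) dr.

-47*log(r - 5)/6 + 85*log(r - 4)/6 - 59*log(r - 3)/8 + 41*log(r - 2)/42 + 11*log(r + 5)/168 + C

Factor the denominator: (r - 5)*(r - 4)*(r - 3)*(r - 2)*(r + 5).
Partial-fraction decomposition: 11/(168*(r + 5)) + 41/(42*(r - 2)) - 59/(8*(r - 3)) + 85/(6*(r - 4)) - 47/(6*(r - 5)).
Integrate each term: A/(r−a) contributes A·log|r−a|.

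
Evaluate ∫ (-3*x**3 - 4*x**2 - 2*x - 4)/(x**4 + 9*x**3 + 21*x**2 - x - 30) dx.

-13*log(x - 1)/72 - 8*log(x + 2)/9 + 47*log(x + 3)/8 - 281*log(x + 5)/36 + C

Factor the denominator: (x - 1)*(x + 2)*(x + 3)*(x + 5).
Partial-fraction decomposition: -281/(36*(x + 5)) + 47/(8*(x + 3)) - 8/(9*(x + 2)) - 13/(72*(x - 1)).
Integrate each term: A/(x−a) contributes A·log|x−a|.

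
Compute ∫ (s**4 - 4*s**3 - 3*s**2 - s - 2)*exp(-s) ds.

Use integration by parts with u = s**4 - 4*s**3 - 3*s**2 - s - 2, dv = exp(-s) ds, so v = -exp(-s).
Apply parts 4 times (tabular method): alternate signs, differentiate u down to 0, integrate dv up.

(-s**4 + 3*s**2 + 7*s + 9)*exp(-s) + C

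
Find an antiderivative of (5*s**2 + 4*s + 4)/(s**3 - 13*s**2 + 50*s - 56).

Factor the denominator: (s - 7)*(s - 4)*(s - 2).
Partial-fraction decomposition: 16/(5*(s - 2)) - 50/(3*(s - 4)) + 277/(15*(s - 7)).
Integrate each term: A/(s−a) contributes A·log|s−a|.

277*log(s - 7)/15 - 50*log(s - 4)/3 + 16*log(s - 2)/5 + C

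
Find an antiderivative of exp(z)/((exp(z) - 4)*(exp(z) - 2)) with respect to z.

log(exp(z) - 4)/2 - log(exp(z) - 2)/2 + C

Let u = e^z, du = e^z dz.
The integral becomes ∫ du/((u-4)(u-2)); decompose into partial fractions.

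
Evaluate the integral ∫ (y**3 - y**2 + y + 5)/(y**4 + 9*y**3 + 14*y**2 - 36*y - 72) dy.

Factor the denominator: (y - 2)*(y + 2)*(y + 3)*(y + 6).
Partial-fraction decomposition: 253/(96*(y + 6)) - 34/(15*(y + 3)) + 9/(16*(y + 2)) + 11/(160*(y - 2)).
Integrate each term: A/(y−a) contributes A·log|y−a|.

11*log(y - 2)/160 + 9*log(y + 2)/16 - 34*log(y + 3)/15 + 253*log(y + 6)/96 + C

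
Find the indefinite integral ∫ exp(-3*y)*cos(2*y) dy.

2*exp(-3*y)*sin(2*y)/13 - 3*exp(-3*y)*cos(2*y)/13 + C

Let I denote the integral. Integrate by parts with u = cos(2*y), dv = exp(-3*y) dy, so v = -exp(-3*y)/3: I = -exp(-3*y)*cos(2*y)/3 − (2/3)·∫ exp(-3*y)*sin(2*y) dy.
Apply parts again with u = sin(2*y), dv = exp(-3*y) dy: ∫ exp(-3*y)*sin(2*y) dy = -exp(-3*y)*sin(2*y)/3 + (2/3)·I. Substituting back brings back I: I = 2*exp(-3*y)*sin(2*y)/9 - exp(-3*y)*cos(2*y)/3 − (4/9)·I.
Solving for I: (1 + 4/9)·I equals the remaining terms, so I = (9/13)·(2*exp(-3*y)*sin(2*y)/9 - exp(-3*y)*cos(2*y)/3).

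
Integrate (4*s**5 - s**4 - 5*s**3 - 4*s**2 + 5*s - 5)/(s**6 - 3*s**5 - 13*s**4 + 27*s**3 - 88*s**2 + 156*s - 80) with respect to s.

5585*log(s - 5)/2088 - log(s - 1)/1000 + 4121*log(s + 4)/4500 + 5951*log(s**2 + 4)/29000 + 4459*atan(s/2)/7250 - 3/(50*s - 50) + C

Factor the denominator: (s - 5)*(s - 1)**2*(s + 4)*(s**2 + 4).
Partial-fraction decomposition: (5951*s + 17836)/(14500*(s**2 + 4)) + 4121/(4500*(s + 4)) - 1/(1000*(s - 1)) + 3/(50*(s - 1)**2) + 5585/(2088*(s - 5)).
Integrate each term; A/(s−a) gives A·log|s−a|; the (Bs+D)/(s²+p²) term gives a log and an atan.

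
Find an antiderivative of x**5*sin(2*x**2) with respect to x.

-x**4*cos(2*x**2)/4 + x**2*sin(2*x**2)/4 + cos(2*x**2)/8 + C

Let u = x², du = 2x dx; rewrite as (1/2)∫ u^2·sin(2u) du.
Now integrate by parts 2 times.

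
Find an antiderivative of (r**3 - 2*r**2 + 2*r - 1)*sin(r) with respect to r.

-r**3*cos(r) + 3*r**2*sin(r) + 2*r**2*cos(r) - 4*r*sin(r) + 4*r*cos(r) - 4*sin(r) - 3*cos(r) + C

Use integration by parts with u = r**3 - 2*r**2 + 2*r - 1, dv = sin(r) dr, so v = -cos(r).
Apply parts 3 times (tabular method): alternate signs, differentiate u down to 0, integrate dv up.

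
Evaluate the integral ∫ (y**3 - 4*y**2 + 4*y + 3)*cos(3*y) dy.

y**3*sin(3*y)/3 - 4*y**2*sin(3*y)/3 + y**2*cos(3*y)/3 + 10*y*sin(3*y)/9 - 8*y*cos(3*y)/9 + 35*sin(3*y)/27 + 10*cos(3*y)/27 + C

Use integration by parts with u = y**3 - 4*y**2 + 4*y + 3, dv = cos(3*y) dy, so v = sin(3*y)/3.
Apply parts 3 times (tabular method): alternate signs, differentiate u down to 0, integrate dv up.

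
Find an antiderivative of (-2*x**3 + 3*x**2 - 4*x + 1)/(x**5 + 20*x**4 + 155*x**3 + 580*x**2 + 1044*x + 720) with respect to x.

Factor the denominator: (x + 2)*(x + 3)*(x + 4)*(x + 5)*(x + 6).
Partial-fraction decomposition: 565/(24*(x + 6)) - 173/(3*(x + 5)) + 193/(4*(x + 4)) - 47/(3*(x + 3)) + 37/(24*(x + 2)).
Integrate each term: A/(x−a) contributes A·log|x−a|.

37*log(x + 2)/24 - 47*log(x + 3)/3 + 193*log(x + 4)/4 - 173*log(x + 5)/3 + 565*log(x + 6)/24 + C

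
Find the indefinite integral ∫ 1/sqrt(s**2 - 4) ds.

log(s + sqrt(s**2 - 4)) + C

Substitute s = 2·sec(θ), so ds = 2·sec(θ)*tan(θ) dθ and the radical becomes sqrt(s**2 - 4) = 2·tan(θ) by the Pythagorean identity.
Integrate the resulting trig expression in θ, then back-substitute sec(θ) = s/2, tan(θ) = sqrt(s**2 - 4)/2 (absorbing any constant into C).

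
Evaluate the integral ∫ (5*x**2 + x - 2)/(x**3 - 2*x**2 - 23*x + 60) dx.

82*log(x - 4)/9 - 23*log(x - 3)/4 + 59*log(x + 5)/36 + C

Factor the denominator: (x - 4)*(x - 3)*(x + 5).
Partial-fraction decomposition: 59/(36*(x + 5)) - 23/(4*(x - 3)) + 82/(9*(x - 4)).
Integrate each term: A/(x−a) contributes A·log|x−a|.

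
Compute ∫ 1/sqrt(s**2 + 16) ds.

Substitute s = 4·tan(θ), so ds = 4·sec(θ)^2 dθ and the radical becomes sqrt(s**2 + 16) = 4·sec(θ) by the Pythagorean identity.
Integrate the resulting trig expression in θ, then back-substitute tan(θ) = s/4, sec(θ) = sqrt(s**2 + 16)/4 (absorbing any constant into C).

log(s + sqrt(s**2 + 16)) + C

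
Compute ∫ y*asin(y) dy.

y**2*asin(y)/2 + y*sqrt(-y**2 + 1)/4 - asin(y)/4 + C

Use integration by parts with u = arcsin(y), dv = y dy.
Then du = 1/sqrt(-y**2 + 1) dy.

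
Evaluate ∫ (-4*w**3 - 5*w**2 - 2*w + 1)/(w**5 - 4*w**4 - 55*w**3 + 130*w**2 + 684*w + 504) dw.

Factor the denominator: (w - 7)*(w - 6)*(w + 1)*(w + 2)*(w + 6).
Partial-fraction decomposition: 697/(3120*(w + 6)) - 17/(288*(w + 2)) + 1/(140*(w + 1)) + 1055/(672*(w - 6)) - 815/(468*(w - 7)).
Integrate each term: A/(w−a) contributes A·log|w−a|.

-815*log(w - 7)/468 + 1055*log(w - 6)/672 + log(w + 1)/140 - 17*log(w + 2)/288 + 697*log(w + 6)/3120 + C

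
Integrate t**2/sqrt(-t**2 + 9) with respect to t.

-t*sqrt(-t**2 + 9)/2 + 9*asin(t/3)/2 + C

Substitute t = 3·sin(θ), so dt = 3·cos(θ) dθ and the radical becomes sqrt(-t**2 + 9) = 3·cos(θ) by the Pythagorean identity.
Integrate the resulting trig expression in θ, then back-substitute θ = asin(t/3), sin(θ) = t/3, cos(θ) = sqrt(-t**2 + 9)/3 (absorbing any constant into C).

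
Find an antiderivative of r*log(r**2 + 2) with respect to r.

r**2*log(r**2 + 2)/2 - r**2/2 + log(r**2 + 2) + C

Let u = r**2 + 2, so du = (2*r) dr.
The integral becomes (1/2)·∫ log(u) du; integrate by parts with u′=log(u), dv′=du.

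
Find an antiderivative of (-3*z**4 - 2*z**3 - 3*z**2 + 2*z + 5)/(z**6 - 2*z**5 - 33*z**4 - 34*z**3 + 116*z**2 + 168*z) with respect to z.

Factor the denominator: z*(z - 7)*(z - 2)*(z + 2)**2*(z + 3).
Partial-fraction decomposition: 217/(150*(z + 3)) - 3311/(2592*(z + 2)) + 43/(72*(z + 2)**2) + 67/(800*(z - 2)) - 8017/(28350*(z - 7)) + 5/(168*z).
Integrate each term; A/(z−a) gives A·log|z−a|; A/(z−a)² gives −A/(z−a).

5*log(z)/168 - 8017*log(z - 7)/28350 + 67*log(z - 2)/800 - 3311*log(z + 2)/2592 + 217*log(z + 3)/150 - 43/(72*z + 144) + C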